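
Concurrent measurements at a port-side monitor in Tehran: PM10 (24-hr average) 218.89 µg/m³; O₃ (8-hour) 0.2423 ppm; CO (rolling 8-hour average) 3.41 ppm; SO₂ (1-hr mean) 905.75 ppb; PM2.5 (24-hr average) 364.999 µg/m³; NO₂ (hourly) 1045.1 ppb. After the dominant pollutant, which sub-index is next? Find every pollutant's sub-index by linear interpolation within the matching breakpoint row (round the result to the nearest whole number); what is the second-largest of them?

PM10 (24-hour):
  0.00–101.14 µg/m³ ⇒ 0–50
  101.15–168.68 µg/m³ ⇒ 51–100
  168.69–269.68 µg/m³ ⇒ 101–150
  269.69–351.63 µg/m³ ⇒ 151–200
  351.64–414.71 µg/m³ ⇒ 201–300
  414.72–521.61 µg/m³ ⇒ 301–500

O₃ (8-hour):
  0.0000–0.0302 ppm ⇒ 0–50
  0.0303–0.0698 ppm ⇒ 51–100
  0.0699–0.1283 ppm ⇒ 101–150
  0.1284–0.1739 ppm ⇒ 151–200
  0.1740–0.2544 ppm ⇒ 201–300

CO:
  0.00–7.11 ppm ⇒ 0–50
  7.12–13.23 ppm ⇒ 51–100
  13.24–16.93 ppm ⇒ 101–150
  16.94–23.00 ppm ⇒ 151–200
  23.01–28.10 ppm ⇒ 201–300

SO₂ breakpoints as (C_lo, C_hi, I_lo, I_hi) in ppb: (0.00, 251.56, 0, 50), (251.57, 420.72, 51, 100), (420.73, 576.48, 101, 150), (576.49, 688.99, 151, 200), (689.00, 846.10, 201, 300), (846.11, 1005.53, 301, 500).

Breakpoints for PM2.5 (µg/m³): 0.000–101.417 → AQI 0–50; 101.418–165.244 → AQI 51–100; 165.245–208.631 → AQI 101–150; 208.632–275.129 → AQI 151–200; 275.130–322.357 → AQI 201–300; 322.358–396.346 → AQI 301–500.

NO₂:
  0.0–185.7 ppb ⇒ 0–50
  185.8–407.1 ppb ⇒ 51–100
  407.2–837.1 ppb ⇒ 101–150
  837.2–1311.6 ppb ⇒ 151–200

375

PM10: 218.89 ∈ [168.69, 269.68] ↔ index [101, 150].
101 + (218.89−168.69)·(150−101)/(269.68−168.69) = 101 + 50.20·49/100.99 ≈ 125.36, so AQI = 125.
O₃ 0.2423: bracket 0.1740–0.2544 → index 201–300; slope 99/0.0804, offset 0.0683.
AQI = 201 + 99/0.0804·0.0683 ≈ 285.10 ⇒ 285.
CO: row 0.00–7.11 (AQI 0–50). (50−0)·(3.41−0.00)/(7.11−0.00) + 0 = 50·3.41/7.11 + 0 ≈ 23.98 → 24.
SO₂: 905.75 ∈ [846.11, 1005.53] ↔ index [301, 500].
301 + (905.75−846.11)·(500−301)/(1005.53−846.11) = 301 + 59.64·199/159.42 ≈ 375.45, so AQI = 375.
PM2.5: row 322.358–396.346 (AQI 301–500). (500−301)·(364.999−322.358)/(396.346−322.358) + 301 = 199·42.641/73.988 + 301 ≈ 415.69 → 416.
NO₂: 1045.1 lies in 837.2–1311.6, so I_lo=151, I_hi=200, C_lo=837.2, C_hi=1311.6.
(200−151)/(1311.6−837.2) × (1045.1−837.2) + 151 = 49/474.4 × 207.9 + 151 ≈ 172.47 → 172.
Sub-indices: PM10→125, O₃→285, CO→24, SO₂→375, PM2.5→416, NO₂→172. Ranked high→low: 416, 375, 285, 172, 125, 24. Second-highest sub-index = 375.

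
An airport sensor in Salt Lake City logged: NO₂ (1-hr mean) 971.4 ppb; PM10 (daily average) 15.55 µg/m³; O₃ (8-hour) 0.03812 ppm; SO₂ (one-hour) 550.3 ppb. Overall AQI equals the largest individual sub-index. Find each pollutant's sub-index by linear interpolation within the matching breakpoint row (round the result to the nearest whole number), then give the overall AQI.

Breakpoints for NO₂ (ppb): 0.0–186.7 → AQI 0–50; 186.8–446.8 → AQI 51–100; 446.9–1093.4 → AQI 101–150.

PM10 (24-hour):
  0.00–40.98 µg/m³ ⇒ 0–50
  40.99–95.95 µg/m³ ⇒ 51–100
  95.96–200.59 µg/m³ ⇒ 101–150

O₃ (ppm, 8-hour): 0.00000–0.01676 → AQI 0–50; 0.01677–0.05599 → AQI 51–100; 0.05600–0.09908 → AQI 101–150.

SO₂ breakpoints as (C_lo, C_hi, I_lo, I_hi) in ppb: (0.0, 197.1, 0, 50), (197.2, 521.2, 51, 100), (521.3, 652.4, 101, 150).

NO₂: 971.4 lies in 446.9–1093.4, so I_lo=101, I_hi=150, C_lo=446.9, C_hi=1093.4.
(150−101)/(1093.4−446.9) × (971.4−446.9) + 101 = 49/646.5 × 524.5 + 101 ≈ 140.75 → 141.
PM10: 15.55 lies in 0.00–40.98, so I_lo=0, I_hi=50, C_lo=0.00, C_hi=40.98.
(50−0)/(40.98−0.00) × (15.55−0.00) + 0 = 50/40.98 × 15.55 + 0 ≈ 18.97 → 19.
O₃: 0.03812 ∈ [0.01677, 0.05599] ↔ index [51, 100].
51 + (0.03812−0.01677)·(100−51)/(0.05599−0.01677) = 51 + 0.02135·49/0.03922 ≈ 77.67, so AQI = 78.
SO₂: 550.3 ∈ [521.3, 652.4] ↔ index [101, 150].
101 + (550.3−521.3)·(150−101)/(652.4−521.3) = 101 + 29.0·49/131.1 ≈ 111.84, so AQI = 112.
Sub-indices: NO₂→141, PM10→19, O₃→78, SO₂→112. Overall AQI = max = 141; dominant pollutant is NO₂.

141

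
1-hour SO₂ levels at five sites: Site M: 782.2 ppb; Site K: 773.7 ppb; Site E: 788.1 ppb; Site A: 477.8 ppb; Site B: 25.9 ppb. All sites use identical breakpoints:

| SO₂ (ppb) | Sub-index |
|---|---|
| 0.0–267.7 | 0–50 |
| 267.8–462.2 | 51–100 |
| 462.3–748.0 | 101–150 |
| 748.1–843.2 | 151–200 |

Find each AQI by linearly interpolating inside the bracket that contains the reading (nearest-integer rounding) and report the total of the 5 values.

Site M: 782.2 lies in 748.1–843.2, so I_lo=151, I_hi=200, C_lo=748.1, C_hi=843.2.
(200−151)/(843.2−748.1) × (782.2−748.1) + 151 = 49/95.1 × 34.1 + 151 ≈ 168.57 → 169.
Site K: row 748.1–843.2 (AQI 151–200). (200−151)·(773.7−748.1)/(843.2−748.1) + 151 = 49·25.6/95.1 + 151 ≈ 164.19 → 164.
Site E: 788.1 ∈ [748.1, 843.2] ↔ index [151, 200].
151 + (788.1−748.1)·(200−151)/(843.2−748.1) = 151 + 40.0·49/95.1 ≈ 171.61, so AQI = 172.
Site A 477.8: bracket 462.3–748.0 → index 101–150; slope 49/285.7, offset 15.5.
AQI = 101 + 49/285.7·15.5 ≈ 103.66 ⇒ 104.
Site B: 25.9 lies in 0.0–267.7, so I_lo=0, I_hi=50, C_lo=0.0, C_hi=267.7.
(50−0)/(267.7−0.0) × (25.9−0.0) + 0 = 50/267.7 × 25.9 + 0 ≈ 4.84 → 5.
AQIs: Site M=169, Site K=164, Site E=172, Site A=104, Site B=5. Sum = 169 + 164 + 172 + 104 + 5 = 614.

614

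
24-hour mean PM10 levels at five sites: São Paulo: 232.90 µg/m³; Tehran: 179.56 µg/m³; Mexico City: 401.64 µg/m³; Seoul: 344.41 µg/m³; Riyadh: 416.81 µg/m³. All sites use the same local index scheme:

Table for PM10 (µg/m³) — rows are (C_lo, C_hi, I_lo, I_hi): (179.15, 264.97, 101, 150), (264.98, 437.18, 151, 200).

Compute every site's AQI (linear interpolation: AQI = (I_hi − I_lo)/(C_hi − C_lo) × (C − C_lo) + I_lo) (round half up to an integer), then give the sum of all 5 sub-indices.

791

São Paulo: row 179.15–264.97 (AQI 101–150). (150−101)·(232.90−179.15)/(264.97−179.15) + 101 = 49·53.75/85.82 + 101 ≈ 131.69 → 132.
Tehran: row 179.15–264.97 (AQI 101–150). (150−101)·(179.56−179.15)/(264.97−179.15) + 101 = 49·0.41/85.82 + 101 ≈ 101.23 → 101.
Mexico City 401.64: bracket 264.98–437.18 → index 151–200; slope 49/172.20, offset 136.66.
AQI = 151 + 49/172.20·136.66 ≈ 189.89 ⇒ 190.
Seoul 344.41: bracket 264.98–437.18 → index 151–200; slope 49/172.20, offset 79.43.
AQI = 151 + 49/172.20·79.43 ≈ 173.60 ⇒ 174.
Riyadh 416.81: bracket 264.98–437.18 → index 151–200; slope 49/172.20, offset 151.83.
AQI = 151 + 49/172.20·151.83 ≈ 194.20 ⇒ 194.
AQIs: São Paulo=132, Tehran=101, Mexico City=190, Seoul=174, Riyadh=194. Sum = 132 + 101 + 190 + 174 + 194 = 791.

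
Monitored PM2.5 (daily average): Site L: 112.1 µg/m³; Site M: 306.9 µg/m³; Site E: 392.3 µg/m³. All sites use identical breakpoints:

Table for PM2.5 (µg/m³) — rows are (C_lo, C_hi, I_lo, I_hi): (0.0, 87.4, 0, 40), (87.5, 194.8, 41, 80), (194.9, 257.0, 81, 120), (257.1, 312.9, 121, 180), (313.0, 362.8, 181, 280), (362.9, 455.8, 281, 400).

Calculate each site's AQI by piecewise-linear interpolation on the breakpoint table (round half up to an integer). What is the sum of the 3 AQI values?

Site L: 112.1 lies in 87.5–194.8, so I_lo=41, I_hi=80, C_lo=87.5, C_hi=194.8.
(80−41)/(194.8−87.5) × (112.1−87.5) + 41 = 39/107.3 × 24.6 + 41 ≈ 49.94 → 50.
Site M 306.9: bracket 257.1–312.9 → index 121–180; slope 59/55.8, offset 49.8.
AQI = 121 + 59/55.8·49.8 ≈ 173.66 ⇒ 174.
Site E: row 362.9–455.8 (AQI 281–400). (400−281)·(392.3−362.9)/(455.8−362.9) + 281 = 119·29.4/92.9 + 281 ≈ 318.66 → 319.
AQIs: Site L=50, Site M=174, Site E=319. Sum = 50 + 174 + 319 = 543.

543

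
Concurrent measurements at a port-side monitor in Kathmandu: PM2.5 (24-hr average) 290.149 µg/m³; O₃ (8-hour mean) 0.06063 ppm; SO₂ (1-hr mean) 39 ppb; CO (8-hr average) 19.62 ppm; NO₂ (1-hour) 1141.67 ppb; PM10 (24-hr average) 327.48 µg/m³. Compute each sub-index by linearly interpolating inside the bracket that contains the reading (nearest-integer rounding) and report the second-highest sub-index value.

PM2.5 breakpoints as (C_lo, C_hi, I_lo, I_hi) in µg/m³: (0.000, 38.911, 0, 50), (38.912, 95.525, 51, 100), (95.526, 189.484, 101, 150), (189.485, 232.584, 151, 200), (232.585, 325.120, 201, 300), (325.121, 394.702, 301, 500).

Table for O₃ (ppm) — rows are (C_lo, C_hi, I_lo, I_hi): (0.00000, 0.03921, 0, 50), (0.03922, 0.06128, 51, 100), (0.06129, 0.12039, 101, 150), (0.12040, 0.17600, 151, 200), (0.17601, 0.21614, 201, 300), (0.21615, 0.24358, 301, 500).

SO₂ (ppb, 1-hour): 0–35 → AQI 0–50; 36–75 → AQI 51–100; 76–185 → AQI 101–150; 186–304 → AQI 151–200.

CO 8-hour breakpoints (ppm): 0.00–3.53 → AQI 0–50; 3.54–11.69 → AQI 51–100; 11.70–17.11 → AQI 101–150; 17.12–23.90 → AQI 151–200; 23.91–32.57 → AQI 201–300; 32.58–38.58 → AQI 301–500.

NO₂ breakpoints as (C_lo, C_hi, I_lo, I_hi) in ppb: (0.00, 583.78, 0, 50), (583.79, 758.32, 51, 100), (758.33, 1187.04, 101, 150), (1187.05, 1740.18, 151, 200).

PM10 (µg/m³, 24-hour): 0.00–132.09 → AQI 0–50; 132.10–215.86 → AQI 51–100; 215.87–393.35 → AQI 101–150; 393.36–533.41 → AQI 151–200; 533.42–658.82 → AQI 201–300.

PM2.5 290.149: bracket 232.585–325.120 → index 201–300; slope 99/92.535, offset 57.564.
AQI = 201 + 99/92.535·57.564 ≈ 262.59 ⇒ 263.
O₃ 0.06063: bracket 0.03922–0.06128 → index 51–100; slope 49/0.02206, offset 0.02141.
AQI = 51 + 49/0.02206·0.02141 ≈ 98.56 ⇒ 99.
SO₂: 39 ∈ [36, 75] ↔ index [51, 100].
51 + (39−36)·(100−51)/(75−36) = 51 + 3·49/39 ≈ 54.77, so AQI = 55.
CO: row 17.12–23.90 (AQI 151–200). (200−151)·(19.62−17.12)/(23.90−17.12) + 151 = 49·2.50/6.78 + 151 ≈ 169.07 → 169.
NO₂ 1141.67: bracket 758.33–1187.04 → index 101–150; slope 49/428.71, offset 383.34.
AQI = 101 + 49/428.71·383.34 ≈ 144.81 ⇒ 145.
PM10 327.48: bracket 215.87–393.35 → index 101–150; slope 49/177.48, offset 111.61.
AQI = 101 + 49/177.48·111.61 ≈ 131.81 ⇒ 132.
Sub-indices: PM2.5→263, O₃→99, SO₂→55, CO→169, NO₂→145, PM10→132. Ranked high→low: 263, 169, 145, 132, 99, 55. Second-highest sub-index = 169.

169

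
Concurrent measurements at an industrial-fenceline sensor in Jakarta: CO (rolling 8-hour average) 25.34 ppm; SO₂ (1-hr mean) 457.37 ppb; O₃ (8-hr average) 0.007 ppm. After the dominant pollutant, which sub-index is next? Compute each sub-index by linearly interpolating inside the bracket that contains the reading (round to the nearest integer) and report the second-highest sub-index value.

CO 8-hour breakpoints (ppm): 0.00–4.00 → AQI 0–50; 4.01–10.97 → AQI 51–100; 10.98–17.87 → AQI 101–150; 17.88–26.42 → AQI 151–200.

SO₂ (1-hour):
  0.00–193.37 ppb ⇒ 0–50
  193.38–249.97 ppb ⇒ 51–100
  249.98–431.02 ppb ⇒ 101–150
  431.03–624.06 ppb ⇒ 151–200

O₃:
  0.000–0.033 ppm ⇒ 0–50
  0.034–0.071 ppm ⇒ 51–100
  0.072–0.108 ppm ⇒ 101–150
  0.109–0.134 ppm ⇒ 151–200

158

CO: 25.34 lies in 17.88–26.42, so I_lo=151, I_hi=200, C_lo=17.88, C_hi=26.42.
(200−151)/(26.42−17.88) × (25.34−17.88) + 151 = 49/8.54 × 7.46 + 151 ≈ 193.80 → 194.
SO₂: 457.37 lies in 431.03–624.06, so I_lo=151, I_hi=200, C_lo=431.03, C_hi=624.06.
(200−151)/(624.06−431.03) × (457.37−431.03) + 151 = 49/193.03 × 26.34 + 151 ≈ 157.69 → 158.
O₃: 0.007 lies in 0.000–0.033, so I_lo=0, I_hi=50, C_lo=0.000, C_hi=0.033.
(50−0)/(0.033−0.000) × (0.007−0.000) + 0 = 50/0.033 × 0.007 + 0 ≈ 10.61 → 11.
Sub-indices: CO→194, SO₂→158, O₃→11. Ranked high→low: 194, 158, 11. Second-highest sub-index = 158.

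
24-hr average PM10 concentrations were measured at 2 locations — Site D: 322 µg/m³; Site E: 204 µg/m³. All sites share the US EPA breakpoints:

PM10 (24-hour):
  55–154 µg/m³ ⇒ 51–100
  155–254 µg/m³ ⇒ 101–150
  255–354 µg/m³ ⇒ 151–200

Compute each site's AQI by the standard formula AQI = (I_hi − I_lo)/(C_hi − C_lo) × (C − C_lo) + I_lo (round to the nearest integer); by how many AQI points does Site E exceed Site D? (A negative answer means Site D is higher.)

Site D: 322 lies in 255–354, so I_lo=151, I_hi=200, C_lo=255, C_hi=354.
(200−151)/(354−255) × (322−255) + 151 = 49/99 × 67 + 151 ≈ 184.16 → 184.
Site E: 204 lies in 155–254, so I_lo=101, I_hi=150, C_lo=155, C_hi=254.
(150−101)/(254−155) × (204−155) + 101 = 49/99 × 49 + 101 ≈ 125.25 → 125.
AQIs: Site D=184, Site E=125. Site E (125) − Site D (184) = -59.

-59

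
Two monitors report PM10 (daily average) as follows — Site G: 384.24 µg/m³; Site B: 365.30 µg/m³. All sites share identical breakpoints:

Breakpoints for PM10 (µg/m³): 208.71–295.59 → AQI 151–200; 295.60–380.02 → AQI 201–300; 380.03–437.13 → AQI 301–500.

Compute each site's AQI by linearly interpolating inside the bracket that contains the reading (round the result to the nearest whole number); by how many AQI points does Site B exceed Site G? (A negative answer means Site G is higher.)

-33

Site G: 384.24 lies in 380.03–437.13, so I_lo=301, I_hi=500, C_lo=380.03, C_hi=437.13.
(500−301)/(437.13−380.03) × (384.24−380.03) + 301 = 199/57.10 × 4.21 + 301 ≈ 315.67 → 316.
Site B: row 295.60–380.02 (AQI 201–300). (300−201)·(365.30−295.60)/(380.02−295.60) + 201 = 99·69.70/84.42 + 201 ≈ 282.74 → 283.
AQIs: Site G=316, Site B=283. Site B (283) − Site G (316) = -33.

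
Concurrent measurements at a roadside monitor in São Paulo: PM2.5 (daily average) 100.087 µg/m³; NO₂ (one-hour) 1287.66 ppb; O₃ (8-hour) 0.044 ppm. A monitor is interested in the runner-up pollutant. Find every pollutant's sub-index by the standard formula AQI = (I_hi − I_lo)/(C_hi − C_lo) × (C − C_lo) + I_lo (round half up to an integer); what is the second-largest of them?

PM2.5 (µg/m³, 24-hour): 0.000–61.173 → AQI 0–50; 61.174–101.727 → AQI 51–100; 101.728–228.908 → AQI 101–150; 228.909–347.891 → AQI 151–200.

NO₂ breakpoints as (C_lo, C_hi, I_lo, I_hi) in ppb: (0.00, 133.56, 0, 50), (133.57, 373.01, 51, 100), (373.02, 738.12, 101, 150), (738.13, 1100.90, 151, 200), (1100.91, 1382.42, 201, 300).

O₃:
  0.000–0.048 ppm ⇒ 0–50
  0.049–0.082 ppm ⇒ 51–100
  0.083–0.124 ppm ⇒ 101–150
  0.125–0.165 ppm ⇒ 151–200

98

PM2.5: 100.087 ∈ [61.174, 101.727] ↔ index [51, 100].
51 + (100.087−61.174)·(100−51)/(101.727−61.174) = 51 + 38.913·49/40.553 ≈ 98.02, so AQI = 98.
NO₂: row 1100.91–1382.42 (AQI 201–300). (300−201)·(1287.66−1100.91)/(1382.42−1100.91) + 201 = 99·186.75/281.51 + 201 ≈ 266.68 → 267.
O₃: 0.044 lies in 0.000–0.048, so I_lo=0, I_hi=50, C_lo=0.000, C_hi=0.048.
(50−0)/(0.048−0.000) × (0.044−0.000) + 0 = 50/0.048 × 0.044 + 0 ≈ 45.83 → 46.
Sub-indices: PM2.5→98, NO₂→267, O₃→46. Ranked high→low: 267, 98, 46. Second-highest sub-index = 98.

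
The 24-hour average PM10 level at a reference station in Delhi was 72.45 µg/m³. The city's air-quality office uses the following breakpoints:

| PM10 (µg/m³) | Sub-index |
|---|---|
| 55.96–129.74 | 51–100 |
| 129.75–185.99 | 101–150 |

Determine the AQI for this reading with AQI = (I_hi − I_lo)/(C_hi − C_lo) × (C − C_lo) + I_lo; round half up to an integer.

62

PM10 72.45: bracket 55.96–129.74 → index 51–100; slope 49/73.78, offset 16.49.
AQI = 51 + 49/73.78·16.49 ≈ 61.95 ⇒ 62.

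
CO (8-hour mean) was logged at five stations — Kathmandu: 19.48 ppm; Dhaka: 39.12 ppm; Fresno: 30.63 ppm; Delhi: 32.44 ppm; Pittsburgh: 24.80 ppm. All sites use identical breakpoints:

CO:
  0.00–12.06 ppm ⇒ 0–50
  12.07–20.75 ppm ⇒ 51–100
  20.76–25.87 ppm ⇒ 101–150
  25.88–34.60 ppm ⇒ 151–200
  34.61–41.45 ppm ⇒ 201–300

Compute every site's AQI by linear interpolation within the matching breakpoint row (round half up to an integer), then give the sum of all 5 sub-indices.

865

Kathmandu: row 12.07–20.75 (AQI 51–100). (100−51)·(19.48−12.07)/(20.75−12.07) + 51 = 49·7.41/8.68 + 51 ≈ 92.83 → 93.
Dhaka 39.12: bracket 34.61–41.45 → index 201–300; slope 99/6.84, offset 4.51.
AQI = 201 + 99/6.84·4.51 ≈ 266.28 ⇒ 266.
Fresno 30.63: bracket 25.88–34.60 → index 151–200; slope 49/8.72, offset 4.75.
AQI = 151 + 49/8.72·4.75 ≈ 177.69 ⇒ 178.
Delhi: row 25.88–34.60 (AQI 151–200). (200−151)·(32.44−25.88)/(34.60−25.88) + 151 = 49·6.56/8.72 + 151 ≈ 187.86 → 188.
Pittsburgh 24.80: bracket 20.76–25.87 → index 101–150; slope 49/5.11, offset 4.04.
AQI = 101 + 49/5.11·4.04 ≈ 139.74 ⇒ 140.
AQIs: Kathmandu=93, Dhaka=266, Fresno=178, Delhi=188, Pittsburgh=140. Sum = 93 + 266 + 178 + 188 + 140 = 865.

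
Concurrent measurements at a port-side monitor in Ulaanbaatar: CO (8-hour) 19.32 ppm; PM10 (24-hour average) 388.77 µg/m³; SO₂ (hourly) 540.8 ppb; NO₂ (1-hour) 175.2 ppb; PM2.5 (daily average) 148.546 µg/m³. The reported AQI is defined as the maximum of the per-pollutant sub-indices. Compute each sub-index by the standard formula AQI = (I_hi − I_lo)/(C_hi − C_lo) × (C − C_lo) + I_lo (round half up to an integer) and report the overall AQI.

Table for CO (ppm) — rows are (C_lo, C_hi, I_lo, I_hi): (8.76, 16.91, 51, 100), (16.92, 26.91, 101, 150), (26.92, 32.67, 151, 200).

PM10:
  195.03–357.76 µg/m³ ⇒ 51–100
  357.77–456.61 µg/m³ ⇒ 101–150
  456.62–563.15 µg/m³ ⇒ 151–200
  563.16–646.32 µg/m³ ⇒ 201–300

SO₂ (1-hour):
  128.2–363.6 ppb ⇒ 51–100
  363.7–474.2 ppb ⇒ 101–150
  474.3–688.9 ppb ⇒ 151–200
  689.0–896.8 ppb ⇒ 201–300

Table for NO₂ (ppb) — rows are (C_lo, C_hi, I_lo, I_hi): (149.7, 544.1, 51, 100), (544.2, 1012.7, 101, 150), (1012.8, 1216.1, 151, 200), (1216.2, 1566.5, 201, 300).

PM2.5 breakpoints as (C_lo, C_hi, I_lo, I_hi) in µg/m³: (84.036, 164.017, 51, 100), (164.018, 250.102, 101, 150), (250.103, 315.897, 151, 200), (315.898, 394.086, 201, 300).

CO: 19.32 ∈ [16.92, 26.91] ↔ index [101, 150].
101 + (19.32−16.92)·(150−101)/(26.91−16.92) = 101 + 2.40·49/9.99 ≈ 112.77, so AQI = 113.
PM10 388.77: bracket 357.77–456.61 → index 101–150; slope 49/98.84, offset 31.00.
AQI = 101 + 49/98.84·31.00 ≈ 116.37 ⇒ 116.
SO₂: 540.8 lies in 474.3–688.9, so I_lo=151, I_hi=200, C_lo=474.3, C_hi=688.9.
(200−151)/(688.9−474.3) × (540.8−474.3) + 151 = 49/214.6 × 66.5 + 151 ≈ 166.18 → 166.
NO₂: 175.2 lies in 149.7–544.1, so I_lo=51, I_hi=100, C_lo=149.7, C_hi=544.1.
(100−51)/(544.1−149.7) × (175.2−149.7) + 51 = 49/394.4 × 25.5 + 51 ≈ 54.17 → 54.
PM2.5 148.546: bracket 84.036–164.017 → index 51–100; slope 49/79.981, offset 64.510.
AQI = 51 + 49/79.981·64.510 ≈ 90.52 ⇒ 91.
Sub-indices: CO→113, PM10→116, SO₂→166, NO₂→54, PM2.5→91. Overall AQI = max = 166; dominant pollutant is SO₂.

166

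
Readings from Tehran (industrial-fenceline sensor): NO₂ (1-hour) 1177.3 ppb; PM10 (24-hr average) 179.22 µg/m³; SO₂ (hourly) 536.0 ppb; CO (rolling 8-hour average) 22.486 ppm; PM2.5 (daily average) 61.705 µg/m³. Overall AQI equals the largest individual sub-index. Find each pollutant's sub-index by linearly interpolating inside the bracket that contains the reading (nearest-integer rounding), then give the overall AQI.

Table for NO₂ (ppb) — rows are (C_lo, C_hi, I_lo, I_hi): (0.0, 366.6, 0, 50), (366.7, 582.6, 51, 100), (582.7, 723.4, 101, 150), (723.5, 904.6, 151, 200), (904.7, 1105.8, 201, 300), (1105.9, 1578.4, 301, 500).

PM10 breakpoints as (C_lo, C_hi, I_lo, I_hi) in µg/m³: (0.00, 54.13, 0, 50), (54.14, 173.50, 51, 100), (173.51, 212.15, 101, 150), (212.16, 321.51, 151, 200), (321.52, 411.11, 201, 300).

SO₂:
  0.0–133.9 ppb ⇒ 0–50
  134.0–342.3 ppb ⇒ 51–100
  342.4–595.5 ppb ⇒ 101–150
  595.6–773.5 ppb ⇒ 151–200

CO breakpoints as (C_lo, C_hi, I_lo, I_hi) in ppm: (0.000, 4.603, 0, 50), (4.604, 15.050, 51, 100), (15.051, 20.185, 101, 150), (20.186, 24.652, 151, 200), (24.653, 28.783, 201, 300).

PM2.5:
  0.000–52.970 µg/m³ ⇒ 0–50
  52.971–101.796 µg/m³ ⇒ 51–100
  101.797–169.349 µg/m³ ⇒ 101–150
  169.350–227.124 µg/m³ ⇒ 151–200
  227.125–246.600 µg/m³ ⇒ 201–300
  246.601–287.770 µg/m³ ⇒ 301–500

331

NO₂ 1177.3: bracket 1105.9–1578.4 → index 301–500; slope 199/472.5, offset 71.4.
AQI = 301 + 199/472.5·71.4 ≈ 331.07 ⇒ 331.
PM10: 179.22 lies in 173.51–212.15, so I_lo=101, I_hi=150, C_lo=173.51, C_hi=212.15.
(150−101)/(212.15−173.51) × (179.22−173.51) + 101 = 49/38.64 × 5.71 + 101 ≈ 108.24 → 108.
SO₂: row 342.4–595.5 (AQI 101–150). (150−101)·(536.0−342.4)/(595.5−342.4) + 101 = 49·193.6/253.1 + 101 ≈ 138.48 → 138.
CO: 22.486 lies in 20.186–24.652, so I_lo=151, I_hi=200, C_lo=20.186, C_hi=24.652.
(200−151)/(24.652−20.186) × (22.486−20.186) + 151 = 49/4.466 × 2.300 + 151 ≈ 176.24 → 176.
PM2.5: 61.705 lies in 52.971–101.796, so I_lo=51, I_hi=100, C_lo=52.971, C_hi=101.796.
(100−51)/(101.796−52.971) × (61.705−52.971) + 51 = 49/48.825 × 8.734 + 51 ≈ 59.77 → 60.
Sub-indices: NO₂→331, PM10→108, SO₂→138, CO→176, PM2.5→60. Overall AQI = max = 331; dominant pollutant is NO₂.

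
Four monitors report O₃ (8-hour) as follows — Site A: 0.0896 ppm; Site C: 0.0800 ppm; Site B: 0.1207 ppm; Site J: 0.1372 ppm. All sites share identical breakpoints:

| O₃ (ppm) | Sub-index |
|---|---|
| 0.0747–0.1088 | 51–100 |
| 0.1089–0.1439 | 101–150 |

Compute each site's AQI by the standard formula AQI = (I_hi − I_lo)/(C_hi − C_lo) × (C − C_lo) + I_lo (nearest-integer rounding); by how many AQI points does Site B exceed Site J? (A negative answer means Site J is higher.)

-23

Site A: row 0.0747–0.1088 (AQI 51–100). (100−51)·(0.0896−0.0747)/(0.1088−0.0747) + 51 = 49·0.0149/0.0341 + 51 ≈ 72.41 → 72.
Site C: 0.0800 lies in 0.0747–0.1088, so I_lo=51, I_hi=100, C_lo=0.0747, C_hi=0.1088.
(100−51)/(0.1088−0.0747) × (0.0800−0.0747) + 51 = 49/0.0341 × 0.0053 + 51 ≈ 58.62 → 59.
Site B 0.1207: bracket 0.1089–0.1439 → index 101–150; slope 49/0.0350, offset 0.0118.
AQI = 101 + 49/0.0350·0.0118 ≈ 117.52 ⇒ 118.
Site J: 0.1372 ∈ [0.1089, 0.1439] ↔ index [101, 150].
101 + (0.1372−0.1089)·(150−101)/(0.1439−0.1089) = 101 + 0.0283·49/0.0350 ≈ 140.62, so AQI = 141.
AQIs: Site A=72, Site C=59, Site B=118, Site J=141. Site B (118) − Site J (141) = -23.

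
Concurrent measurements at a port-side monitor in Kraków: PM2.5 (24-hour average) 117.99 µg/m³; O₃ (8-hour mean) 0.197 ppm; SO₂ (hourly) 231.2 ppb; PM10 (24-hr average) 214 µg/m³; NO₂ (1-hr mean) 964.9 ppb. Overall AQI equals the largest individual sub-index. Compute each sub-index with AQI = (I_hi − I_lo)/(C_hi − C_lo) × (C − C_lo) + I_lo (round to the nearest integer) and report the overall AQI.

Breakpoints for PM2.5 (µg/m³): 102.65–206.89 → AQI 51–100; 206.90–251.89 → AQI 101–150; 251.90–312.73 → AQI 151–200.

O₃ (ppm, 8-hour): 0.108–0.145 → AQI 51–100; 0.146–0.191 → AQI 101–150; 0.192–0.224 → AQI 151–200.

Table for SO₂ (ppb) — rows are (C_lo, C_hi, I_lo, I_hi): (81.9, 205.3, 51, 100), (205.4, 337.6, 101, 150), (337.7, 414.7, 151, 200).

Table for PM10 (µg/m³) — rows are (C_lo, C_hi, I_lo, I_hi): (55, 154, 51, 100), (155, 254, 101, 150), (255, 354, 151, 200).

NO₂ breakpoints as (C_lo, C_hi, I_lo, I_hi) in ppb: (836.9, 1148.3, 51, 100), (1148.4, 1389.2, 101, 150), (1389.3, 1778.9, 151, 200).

159

PM2.5: 117.99 lies in 102.65–206.89, so I_lo=51, I_hi=100, C_lo=102.65, C_hi=206.89.
(100−51)/(206.89−102.65) × (117.99−102.65) + 51 = 49/104.24 × 15.34 + 51 ≈ 58.21 → 58.
O₃: 0.197 ∈ [0.192, 0.224] ↔ index [151, 200].
151 + (0.197−0.192)·(200−151)/(0.224−0.192) = 151 + 0.005·49/0.032 ≈ 158.66, so AQI = 159.
SO₂: 231.2 ∈ [205.4, 337.6] ↔ index [101, 150].
101 + (231.2−205.4)·(150−101)/(337.6−205.4) = 101 + 25.8·49/132.2 ≈ 110.56, so AQI = 111.
PM10: 214 ∈ [155, 254] ↔ index [101, 150].
101 + (214−155)·(150−101)/(254−155) = 101 + 59·49/99 ≈ 130.20, so AQI = 130.
NO₂: row 836.9–1148.3 (AQI 51–100). (100−51)·(964.9−836.9)/(1148.3−836.9) + 51 = 49·128.0/311.4 + 51 ≈ 71.14 → 71.
Sub-indices: PM2.5→58, O₃→159, SO₂→111, PM10→130, NO₂→71. Overall AQI = max = 159; dominant pollutant is O₃.
AQI 159: Unhealthy.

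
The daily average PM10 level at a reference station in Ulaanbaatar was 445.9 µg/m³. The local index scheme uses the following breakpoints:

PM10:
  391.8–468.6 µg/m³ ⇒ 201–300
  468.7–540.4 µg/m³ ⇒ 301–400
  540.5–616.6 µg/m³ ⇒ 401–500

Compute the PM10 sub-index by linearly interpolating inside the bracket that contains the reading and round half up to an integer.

PM10: row 391.8–468.6 (AQI 201–300). (300−201)·(445.9−391.8)/(468.6−391.8) + 201 = 99·54.1/76.8 + 201 ≈ 270.74 → 271.

271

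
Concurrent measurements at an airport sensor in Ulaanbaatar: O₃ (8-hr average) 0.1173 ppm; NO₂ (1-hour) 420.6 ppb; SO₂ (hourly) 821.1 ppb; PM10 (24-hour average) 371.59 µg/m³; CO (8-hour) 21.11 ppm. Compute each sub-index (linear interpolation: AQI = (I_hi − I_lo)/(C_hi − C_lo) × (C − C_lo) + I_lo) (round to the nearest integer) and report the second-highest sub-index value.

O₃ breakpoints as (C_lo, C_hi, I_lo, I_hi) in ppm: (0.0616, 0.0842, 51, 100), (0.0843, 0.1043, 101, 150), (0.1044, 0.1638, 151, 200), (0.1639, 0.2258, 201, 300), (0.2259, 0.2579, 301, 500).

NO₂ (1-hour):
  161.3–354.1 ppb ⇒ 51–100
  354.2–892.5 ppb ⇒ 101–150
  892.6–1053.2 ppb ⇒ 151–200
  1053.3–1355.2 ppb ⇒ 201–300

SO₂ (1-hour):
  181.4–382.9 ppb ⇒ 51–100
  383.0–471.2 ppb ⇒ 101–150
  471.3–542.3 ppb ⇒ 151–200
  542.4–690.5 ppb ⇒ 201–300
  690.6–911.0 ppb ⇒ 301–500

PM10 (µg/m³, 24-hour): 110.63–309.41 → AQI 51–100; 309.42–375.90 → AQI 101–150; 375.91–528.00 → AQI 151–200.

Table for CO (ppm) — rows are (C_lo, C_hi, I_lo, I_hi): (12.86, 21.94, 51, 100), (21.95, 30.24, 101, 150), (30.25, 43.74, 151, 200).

162

O₃ 0.1173: bracket 0.1044–0.1638 → index 151–200; slope 49/0.0594, offset 0.0129.
AQI = 151 + 49/0.0594·0.0129 ≈ 161.64 ⇒ 162.
NO₂: row 354.2–892.5 (AQI 101–150). (150−101)·(420.6−354.2)/(892.5−354.2) + 101 = 49·66.4/538.3 + 101 ≈ 107.04 → 107.
SO₂: 821.1 lies in 690.6–911.0, so I_lo=301, I_hi=500, C_lo=690.6, C_hi=911.0.
(500−301)/(911.0−690.6) × (821.1−690.6) + 301 = 199/220.4 × 130.5 + 301 ≈ 418.83 → 419.
PM10: row 309.42–375.90 (AQI 101–150). (150−101)·(371.59−309.42)/(375.90−309.42) + 101 = 49·62.17/66.48 + 101 ≈ 146.82 → 147.
CO 21.11: bracket 12.86–21.94 → index 51–100; slope 49/9.08, offset 8.25.
AQI = 51 + 49/9.08·8.25 ≈ 95.52 ⇒ 96.
Sub-indices: O₃→162, NO₂→107, SO₂→419, PM10→147, CO→96. Ranked high→low: 419, 162, 147, 107, 96. Second-highest sub-index = 162.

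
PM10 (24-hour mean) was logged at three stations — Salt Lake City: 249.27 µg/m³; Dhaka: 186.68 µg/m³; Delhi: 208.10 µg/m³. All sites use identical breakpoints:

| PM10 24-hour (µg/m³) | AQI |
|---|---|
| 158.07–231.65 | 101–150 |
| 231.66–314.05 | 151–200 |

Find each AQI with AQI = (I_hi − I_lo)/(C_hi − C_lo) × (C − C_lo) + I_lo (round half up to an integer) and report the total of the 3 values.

415

Salt Lake City: row 231.66–314.05 (AQI 151–200). (200−151)·(249.27−231.66)/(314.05−231.66) + 151 = 49·17.61/82.39 + 151 ≈ 161.47 → 161.
Dhaka 186.68: bracket 158.07–231.65 → index 101–150; slope 49/73.58, offset 28.61.
AQI = 101 + 49/73.58·28.61 ≈ 120.05 ⇒ 120.
Delhi: 208.10 lies in 158.07–231.65, so I_lo=101, I_hi=150, C_lo=158.07, C_hi=231.65.
(150−101)/(231.65−158.07) × (208.10−158.07) + 101 = 49/73.58 × 50.03 + 101 ≈ 134.32 → 134.
AQIs: Salt Lake City=161, Dhaka=120, Delhi=134. Sum = 161 + 120 + 134 = 415.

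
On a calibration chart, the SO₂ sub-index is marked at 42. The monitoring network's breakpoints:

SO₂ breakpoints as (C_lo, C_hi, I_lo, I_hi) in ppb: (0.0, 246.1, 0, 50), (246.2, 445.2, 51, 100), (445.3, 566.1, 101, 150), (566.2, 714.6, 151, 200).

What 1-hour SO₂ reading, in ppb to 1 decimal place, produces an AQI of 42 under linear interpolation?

AQI 42 lies in the 0–50 band, which corresponds to 0.0–246.1 ppb.
C = 0.0 + (42−0)×(246.1−0.0)/(50−0) = 0.0 + 42×246.1/50 ≈ 206.724 ppb → 206.7 ppb to 1 dp.

206.7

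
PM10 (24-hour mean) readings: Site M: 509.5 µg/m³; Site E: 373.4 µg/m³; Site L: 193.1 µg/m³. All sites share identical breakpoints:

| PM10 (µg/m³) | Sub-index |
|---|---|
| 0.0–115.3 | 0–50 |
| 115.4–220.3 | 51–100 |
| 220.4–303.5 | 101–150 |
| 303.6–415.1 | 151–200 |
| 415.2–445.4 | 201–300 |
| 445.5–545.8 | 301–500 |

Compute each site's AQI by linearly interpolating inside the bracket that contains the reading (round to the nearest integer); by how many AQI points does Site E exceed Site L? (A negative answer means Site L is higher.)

95

Site M: 509.5 ∈ [445.5, 545.8] ↔ index [301, 500].
301 + (509.5−445.5)·(500−301)/(545.8−445.5) = 301 + 64.0·199/100.3 ≈ 427.98, so AQI = 428.
Site E: 373.4 lies in 303.6–415.1, so I_lo=151, I_hi=200, C_lo=303.6, C_hi=415.1.
(200−151)/(415.1−303.6) × (373.4−303.6) + 151 = 49/111.5 × 69.8 + 151 ≈ 181.67 → 182.
Site L 193.1: bracket 115.4–220.3 → index 51–100; slope 49/104.9, offset 77.7.
AQI = 51 + 49/104.9·77.7 ≈ 87.29 ⇒ 87.
AQIs: Site M=428, Site E=182, Site L=87. Site E (182) − Site L (87) = 95.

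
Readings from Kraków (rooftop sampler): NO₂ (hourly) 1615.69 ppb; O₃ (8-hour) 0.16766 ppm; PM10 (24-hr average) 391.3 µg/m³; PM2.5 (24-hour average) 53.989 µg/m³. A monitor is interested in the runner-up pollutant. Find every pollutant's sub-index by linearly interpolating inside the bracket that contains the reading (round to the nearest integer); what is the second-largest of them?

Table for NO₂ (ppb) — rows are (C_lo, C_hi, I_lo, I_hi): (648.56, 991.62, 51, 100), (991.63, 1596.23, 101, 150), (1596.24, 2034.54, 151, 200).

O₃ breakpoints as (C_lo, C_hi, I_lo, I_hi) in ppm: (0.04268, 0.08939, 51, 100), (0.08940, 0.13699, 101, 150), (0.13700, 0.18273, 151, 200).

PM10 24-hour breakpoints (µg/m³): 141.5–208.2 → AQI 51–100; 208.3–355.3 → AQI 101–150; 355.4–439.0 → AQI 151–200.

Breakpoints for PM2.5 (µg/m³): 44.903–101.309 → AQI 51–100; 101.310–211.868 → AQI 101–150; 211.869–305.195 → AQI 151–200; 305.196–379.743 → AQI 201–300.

NO₂: 1615.69 lies in 1596.24–2034.54, so I_lo=151, I_hi=200, C_lo=1596.24, C_hi=2034.54.
(200−151)/(2034.54−1596.24) × (1615.69−1596.24) + 151 = 49/438.30 × 19.45 + 151 ≈ 153.17 → 153.
O₃ 0.16766: bracket 0.13700–0.18273 → index 151–200; slope 49/0.04573, offset 0.03066.
AQI = 151 + 49/0.04573·0.03066 ≈ 183.85 ⇒ 184.
PM10 391.3: bracket 355.4–439.0 → index 151–200; slope 49/83.6, offset 35.9.
AQI = 151 + 49/83.6·35.9 ≈ 172.04 ⇒ 172.
PM2.5: row 44.903–101.309 (AQI 51–100). (100−51)·(53.989−44.903)/(101.309−44.903) + 51 = 49·9.086/56.406 + 51 ≈ 58.89 → 59.
Sub-indices: NO₂→153, O₃→184, PM10→172, PM2.5→59. Ranked high→low: 184, 172, 153, 59. Second-highest sub-index = 172.

172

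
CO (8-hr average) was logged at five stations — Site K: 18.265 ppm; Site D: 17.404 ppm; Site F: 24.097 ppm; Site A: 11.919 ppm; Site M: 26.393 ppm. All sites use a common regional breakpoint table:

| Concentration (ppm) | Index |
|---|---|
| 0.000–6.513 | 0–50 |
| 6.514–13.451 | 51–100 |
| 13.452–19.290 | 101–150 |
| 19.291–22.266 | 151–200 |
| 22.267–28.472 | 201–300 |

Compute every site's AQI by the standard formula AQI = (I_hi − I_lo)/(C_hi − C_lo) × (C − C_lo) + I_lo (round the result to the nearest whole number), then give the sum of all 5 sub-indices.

861

Site K: 18.265 ∈ [13.452, 19.290] ↔ index [101, 150].
101 + (18.265−13.452)·(150−101)/(19.290−13.452) = 101 + 4.813·49/5.838 ≈ 141.40, so AQI = 141.
Site D 17.404: bracket 13.452–19.290 → index 101–150; slope 49/5.838, offset 3.952.
AQI = 101 + 49/5.838·3.952 ≈ 134.17 ⇒ 134.
Site F: 24.097 lies in 22.267–28.472, so I_lo=201, I_hi=300, C_lo=22.267, C_hi=28.472.
(300−201)/(28.472−22.267) × (24.097−22.267) + 201 = 99/6.205 × 1.830 + 201 ≈ 230.20 → 230.
Site A 11.919: bracket 6.514–13.451 → index 51–100; slope 49/6.937, offset 5.405.
AQI = 51 + 49/6.937·5.405 ≈ 89.18 ⇒ 89.
Site M: row 22.267–28.472 (AQI 201–300). (300−201)·(26.393−22.267)/(28.472−22.267) + 201 = 99·4.126/6.205 + 201 ≈ 266.83 → 267.
AQIs: Site K=141, Site D=134, Site F=230, Site A=89, Site M=267. Sum = 141 + 134 + 230 + 89 + 267 = 861.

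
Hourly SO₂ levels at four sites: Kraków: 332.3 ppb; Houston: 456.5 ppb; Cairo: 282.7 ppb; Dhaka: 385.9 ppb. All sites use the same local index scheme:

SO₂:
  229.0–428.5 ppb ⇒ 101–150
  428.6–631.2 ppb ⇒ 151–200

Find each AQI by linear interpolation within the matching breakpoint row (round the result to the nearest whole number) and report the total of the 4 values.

538

Kraków: row 229.0–428.5 (AQI 101–150). (150−101)·(332.3−229.0)/(428.5−229.0) + 101 = 49·103.3/199.5 + 101 ≈ 126.37 → 126.
Houston 456.5: bracket 428.6–631.2 → index 151–200; slope 49/202.6, offset 27.9.
AQI = 151 + 49/202.6·27.9 ≈ 157.75 ⇒ 158.
Cairo: 282.7 lies in 229.0–428.5, so I_lo=101, I_hi=150, C_lo=229.0, C_hi=428.5.
(150−101)/(428.5−229.0) × (282.7−229.0) + 101 = 49/199.5 × 53.7 + 101 ≈ 114.19 → 114.
Dhaka: row 229.0–428.5 (AQI 101–150). (150−101)·(385.9−229.0)/(428.5−229.0) + 101 = 49·156.9/199.5 + 101 ≈ 139.54 → 140.
AQIs: Kraków=126, Houston=158, Cairo=114, Dhaka=140. Sum = 126 + 158 + 114 + 140 = 538.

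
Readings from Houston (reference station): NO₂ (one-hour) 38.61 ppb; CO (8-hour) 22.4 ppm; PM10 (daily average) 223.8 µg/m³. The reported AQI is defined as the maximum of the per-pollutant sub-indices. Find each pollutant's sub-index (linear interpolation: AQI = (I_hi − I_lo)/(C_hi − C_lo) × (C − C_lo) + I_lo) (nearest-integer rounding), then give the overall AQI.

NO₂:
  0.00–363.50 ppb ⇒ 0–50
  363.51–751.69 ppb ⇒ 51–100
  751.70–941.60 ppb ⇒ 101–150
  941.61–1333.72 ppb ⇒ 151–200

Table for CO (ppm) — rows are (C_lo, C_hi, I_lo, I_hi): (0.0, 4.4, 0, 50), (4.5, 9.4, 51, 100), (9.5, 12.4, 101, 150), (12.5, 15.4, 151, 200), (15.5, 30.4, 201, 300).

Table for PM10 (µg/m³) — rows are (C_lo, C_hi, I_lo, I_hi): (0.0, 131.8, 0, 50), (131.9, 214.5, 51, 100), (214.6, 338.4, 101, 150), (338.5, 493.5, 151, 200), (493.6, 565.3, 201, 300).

247

NO₂ 38.61: bracket 0.00–363.50 → index 0–50; slope 50/363.50, offset 38.61.
AQI = 0 + 50/363.50·38.61 ≈ 5.31 ⇒ 5.
CO 22.4: bracket 15.5–30.4 → index 201–300; slope 99/14.9, offset 6.9.
AQI = 201 + 99/14.9·6.9 ≈ 246.85 ⇒ 247.
PM10 223.8: bracket 214.6–338.4 → index 101–150; slope 49/123.8, offset 9.2.
AQI = 101 + 49/123.8·9.2 ≈ 104.64 ⇒ 105.
Sub-indices: NO₂→5, CO→247, PM10→105. Overall AQI = max = 247; dominant pollutant is CO.
AQI 247: Very Unhealthy.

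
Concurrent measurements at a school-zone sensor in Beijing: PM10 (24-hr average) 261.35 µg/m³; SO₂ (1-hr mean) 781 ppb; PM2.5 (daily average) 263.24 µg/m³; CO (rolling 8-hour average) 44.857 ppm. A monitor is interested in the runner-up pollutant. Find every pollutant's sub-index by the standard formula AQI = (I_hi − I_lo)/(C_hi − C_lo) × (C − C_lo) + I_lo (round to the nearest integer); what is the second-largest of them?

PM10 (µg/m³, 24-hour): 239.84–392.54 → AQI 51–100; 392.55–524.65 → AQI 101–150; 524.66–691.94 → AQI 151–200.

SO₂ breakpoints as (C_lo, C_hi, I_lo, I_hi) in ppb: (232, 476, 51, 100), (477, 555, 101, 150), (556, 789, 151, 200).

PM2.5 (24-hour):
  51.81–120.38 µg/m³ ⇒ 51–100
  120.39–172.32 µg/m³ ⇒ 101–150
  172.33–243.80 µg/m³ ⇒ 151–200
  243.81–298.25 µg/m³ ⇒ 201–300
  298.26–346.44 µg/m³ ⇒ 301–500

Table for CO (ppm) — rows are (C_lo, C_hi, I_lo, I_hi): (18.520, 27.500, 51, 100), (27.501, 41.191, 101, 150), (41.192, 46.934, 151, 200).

PM10: 261.35 ∈ [239.84, 392.54] ↔ index [51, 100].
51 + (261.35−239.84)·(100−51)/(392.54−239.84) = 51 + 21.51·49/152.70 ≈ 57.90, so AQI = 58.
SO₂: row 556–789 (AQI 151–200). (200−151)·(781−556)/(789−556) + 151 = 49·225/233 + 151 ≈ 198.32 → 198.
PM2.5: 263.24 ∈ [243.81, 298.25] ↔ index [201, 300].
201 + (263.24−243.81)·(300−201)/(298.25−243.81) = 201 + 19.43·99/54.44 ≈ 236.33, so AQI = 236.
CO: 44.857 ∈ [41.192, 46.934] ↔ index [151, 200].
151 + (44.857−41.192)·(200−151)/(46.934−41.192) = 151 + 3.665·49/5.742 ≈ 182.28, so AQI = 182.
Sub-indices: PM10→58, SO₂→198, PM2.5→236, CO→182. Ranked high→low: 236, 198, 182, 58. Second-highest sub-index = 198.

198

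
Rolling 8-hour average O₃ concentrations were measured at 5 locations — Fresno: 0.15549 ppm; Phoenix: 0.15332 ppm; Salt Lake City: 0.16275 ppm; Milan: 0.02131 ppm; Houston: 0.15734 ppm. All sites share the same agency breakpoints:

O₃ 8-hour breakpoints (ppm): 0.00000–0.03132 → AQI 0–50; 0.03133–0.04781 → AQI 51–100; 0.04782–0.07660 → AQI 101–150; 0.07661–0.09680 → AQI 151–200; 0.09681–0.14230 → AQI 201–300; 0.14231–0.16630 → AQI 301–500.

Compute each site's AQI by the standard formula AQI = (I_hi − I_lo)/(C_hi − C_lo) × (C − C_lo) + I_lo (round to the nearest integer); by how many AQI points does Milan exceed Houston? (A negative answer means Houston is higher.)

Fresno: row 0.14231–0.16630 (AQI 301–500). (500−301)·(0.15549−0.14231)/(0.16630−0.14231) + 301 = 199·0.01318/0.02399 + 301 ≈ 410.33 → 410.
Phoenix: 0.15332 ∈ [0.14231, 0.16630] ↔ index [301, 500].
301 + (0.15332−0.14231)·(500−301)/(0.16630−0.14231) = 301 + 0.01101·199/0.02399 ≈ 392.33, so AQI = 392.
Salt Lake City: row 0.14231–0.16630 (AQI 301–500). (500−301)·(0.16275−0.14231)/(0.16630−0.14231) + 301 = 199·0.02044/0.02399 + 301 ≈ 470.55 → 471.
Milan: row 0.00000–0.03132 (AQI 0–50). (50−0)·(0.02131−0.00000)/(0.03132−0.00000) + 0 = 50·0.02131/0.03132 + 0 ≈ 34.02 → 34.
Houston: 0.15734 lies in 0.14231–0.16630, so I_lo=301, I_hi=500, C_lo=0.14231, C_hi=0.16630.
(500−301)/(0.16630−0.14231) × (0.15734−0.14231) + 301 = 199/0.02399 × 0.01503 + 301 ≈ 425.68 → 426.
AQIs: Fresno=410, Phoenix=392, Salt Lake City=471, Milan=34, Houston=426. Milan (34) − Houston (426) = -392.

-392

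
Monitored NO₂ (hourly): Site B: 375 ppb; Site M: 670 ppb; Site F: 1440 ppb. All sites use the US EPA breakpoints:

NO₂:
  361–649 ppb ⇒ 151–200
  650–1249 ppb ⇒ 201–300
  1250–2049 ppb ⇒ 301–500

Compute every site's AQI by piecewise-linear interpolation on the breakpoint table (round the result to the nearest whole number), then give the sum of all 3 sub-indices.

705

Site B 375: bracket 361–649 → index 151–200; slope 49/288, offset 14.
AQI = 151 + 49/288·14 ≈ 153.38 ⇒ 153.
Site M: 670 ∈ [650, 1249] ↔ index [201, 300].
201 + (670−650)·(300−201)/(1249−650) = 201 + 20·99/599 ≈ 204.31, so AQI = 204.
Site F: 1440 lies in 1250–2049, so I_lo=301, I_hi=500, C_lo=1250, C_hi=2049.
(500−301)/(2049−1250) × (1440−1250) + 301 = 199/799 × 190 + 301 ≈ 348.32 → 348.
AQIs: Site B=153, Site M=204, Site F=348. Sum = 153 + 204 + 348 = 705.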